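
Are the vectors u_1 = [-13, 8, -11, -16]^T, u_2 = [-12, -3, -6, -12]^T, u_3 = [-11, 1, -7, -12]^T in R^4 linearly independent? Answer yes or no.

no

Form the matrix with these vectors as rows and row reduce.
R2 ← R2 − (12/13)·R1: [0, -135/13, 54/13, 36/13]
R3 ← R3 − (11/13)·R1: [0, -75/13, 30/13, 20/13]
R3 ← R3 − (5/9)·R2: [0, 0, 0, 0]
2 nonzero rows, so the 3 vectors span a space of dimension 2.
Since 2 < 3, the vectors are linearly dependent.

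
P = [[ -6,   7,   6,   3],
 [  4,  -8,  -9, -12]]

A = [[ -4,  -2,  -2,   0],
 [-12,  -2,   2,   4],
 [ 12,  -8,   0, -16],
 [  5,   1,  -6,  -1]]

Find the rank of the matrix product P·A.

First compute PA:
[[ 27, -47,   8, -71],
 [-88,  68,  48, 124]]
Now row reduce the product.
R2 ← R2 + (88/27)·R1: [0, -2300/27, 2000/27, -2900/27]
2 nonzero rows, so rank(PA) = 2.

2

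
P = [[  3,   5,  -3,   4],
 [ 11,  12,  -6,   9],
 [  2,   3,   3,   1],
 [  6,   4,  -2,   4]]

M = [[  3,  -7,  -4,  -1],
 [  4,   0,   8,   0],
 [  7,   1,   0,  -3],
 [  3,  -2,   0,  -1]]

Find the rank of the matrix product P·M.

4

First compute PM:
[[ 20, -32,  28,   2],
 [ 66, -101,  52,  -2],
 [ 42, -13,  16, -12],
 [ 32, -52,   8,  -4]]
Now row reduce the product.
R2 ← R2 − (33/10)·R1: [0, 23/5, -202/5, -43/5]
R3 ← R3 − (21/10)·R1: [0, 271/5, -214/5, -81/5]
R4 ← R4 − (8/5)·R1: [0, -4/5, -184/5, -36/5]
R3 ← R3 − (271/23)·R2: [0, 0, 9964/23, 1958/23]
R4 ← R4 + (4/23)·R2: [0, 0, -1008/23, -200/23]
R4 ← R4 + (252/2491)·R3: [0, 0, 0, -208/2491]
4 nonzero rows, so rank(PM) = 4.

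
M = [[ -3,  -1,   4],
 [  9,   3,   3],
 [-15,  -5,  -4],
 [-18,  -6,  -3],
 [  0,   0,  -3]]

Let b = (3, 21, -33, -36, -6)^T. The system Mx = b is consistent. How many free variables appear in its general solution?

Row reduce the augmented matrix [M | b].
R2 ← R2 + (3)·R1: [0, 0, 15, 30]
R3 ← R3 − (5)·R1: [0, 0, -24, -48]
R4 ← R4 − (6)·R1: [0, 0, -27, -54]
R3 ← R3 + (8/5)·R2: [0, 0, 0, 0]
R4 ← R4 + (9/5)·R2: [0, 0, 0, 0]
R5 ← R5 + (1/5)·R2: [0, 0, 0, 0]
The echelon form has 2 nonzero rows, and every pivot lies in the first 3 columns, so rank(M) = rank([M|b]) = 2.
The system is consistent.
Free variables = (unknowns) − (rank) = 3 − 2 = 1.

1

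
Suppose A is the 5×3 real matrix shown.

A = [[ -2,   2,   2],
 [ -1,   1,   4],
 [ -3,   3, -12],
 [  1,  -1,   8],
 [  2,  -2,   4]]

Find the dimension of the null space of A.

1

Row reduce to echelon form.
R2 ← R2 − (1/2)·R1: [0, 0, 3]
R3 ← R3 − (3/2)·R1: [0, 0, -15]
R4 ← R4 + (1/2)·R1: [0, 0, 9]
R5 ← R5 + R1: [0, 0, 6]
R3 ← R3 + (5)·R2: [0, 0, 0]
R4 ← R4 − (3)·R2: [0, 0, 0]
R5 ← R5 − (2)·R2: [0, 0, 0]
2 nonzero rows, so rank(A) = 2.
A has 3 columns; by rank–nullity, nullity = 3 − 2 = 1.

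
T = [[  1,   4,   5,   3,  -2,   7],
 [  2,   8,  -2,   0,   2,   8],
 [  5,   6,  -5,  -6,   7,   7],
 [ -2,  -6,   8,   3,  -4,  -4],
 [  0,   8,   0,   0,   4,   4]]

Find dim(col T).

4

Row reduce to echelon form.
R2 ← R2 − (2)·R1: [0, 0, -12, -6, 6, -6]
R3 ← R3 − (5)·R1: [0, -14, -30, -21, 17, -28]
R4 ← R4 + (2)·R1: [0, 2, 18, 9, -8, 10]
Swap R2 ↔ R3
R4 ← R4 + (1/7)·R2: [0, 0, 96/7, 6, -39/7, 6]
R5 ← R5 + (4/7)·R2: [0, 0, -120/7, -12, 96/7, -12]
R4 ← R4 + (8/7)·R3: [0, 0, 0, -6/7, 9/7, -6/7]
R5 ← R5 − (10/7)·R3: [0, 0, 0, -24/7, 36/7, -24/7]
R5 ← R5 − (4)·R4: [0, 0, 0, 0, 0, 0]
Echelon form has 4 nonzero rows, so rank(T) = 4.
The column space has dimension equal to the rank: 4.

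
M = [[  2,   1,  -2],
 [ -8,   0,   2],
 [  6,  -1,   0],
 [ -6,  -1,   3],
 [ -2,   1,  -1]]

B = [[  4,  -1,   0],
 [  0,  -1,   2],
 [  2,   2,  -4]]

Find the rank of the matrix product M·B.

2

First compute MB:
[[  4,  -7,  10],
 [-28,  12,  -8],
 [ 24,  -5,  -2],
 [-18,  13, -14],
 [-10,  -1,   6]]
Now row reduce the product.
R2 ← R2 + (7)·R1: [0, -37, 62]
R3 ← R3 − (6)·R1: [0, 37, -62]
R4 ← R4 + (9/2)·R1: [0, -37/2, 31]
R5 ← R5 + (5/2)·R1: [0, -37/2, 31]
R3 ← R3 + R2: [0, 0, 0]
R4 ← R4 − (1/2)·R2: [0, 0, 0]
R5 ← R5 − (1/2)·R2: [0, 0, 0]
2 nonzero rows, so rank(MB) = 2.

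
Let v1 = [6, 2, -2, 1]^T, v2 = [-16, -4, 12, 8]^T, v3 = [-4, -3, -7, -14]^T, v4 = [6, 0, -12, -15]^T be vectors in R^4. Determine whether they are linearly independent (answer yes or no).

Form the matrix with these vectors as rows and row reduce.
R2 ← R2 + (8/3)·R1: [0, 4/3, 20/3, 32/3]
R3 ← R3 + (2/3)·R1: [0, -5/3, -25/3, -40/3]
R4 ← R4 − R1: [0, -2, -10, -16]
R3 ← R3 + (5/4)·R2: [0, 0, 0, 0]
R4 ← R4 + (3/2)·R2: [0, 0, 0, 0]
2 nonzero rows, so the 4 vectors span a space of dimension 2.
Since 2 < 4, the vectors are linearly dependent.

no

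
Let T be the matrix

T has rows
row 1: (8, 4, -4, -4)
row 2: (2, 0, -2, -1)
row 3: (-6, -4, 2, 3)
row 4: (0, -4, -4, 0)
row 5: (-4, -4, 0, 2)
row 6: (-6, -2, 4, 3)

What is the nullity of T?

Row reduce to echelon form.
R2 ← R2 − (1/4)·R1: [0, -1, -1, 0]
R3 ← R3 + (3/4)·R1: [0, -1, -1, 0]
R5 ← R5 + (1/2)·R1: [0, -2, -2, 0]
R6 ← R6 + (3/4)·R1: [0, 1, 1, 0]
R3 ← R3 − R2: [0, 0, 0, 0]
R4 ← R4 − (4)·R2: [0, 0, 0, 0]
R5 ← R5 − (2)·R2: [0, 0, 0, 0]
R6 ← R6 + R2: [0, 0, 0, 0]
2 nonzero rows, so rank(T) = 2.
T has 4 columns; by rank–nullity, nullity = 4 − 2 = 2.

2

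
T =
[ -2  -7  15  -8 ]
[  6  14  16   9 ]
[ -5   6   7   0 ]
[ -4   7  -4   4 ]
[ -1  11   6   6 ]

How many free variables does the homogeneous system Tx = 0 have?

0

Row reduce to echelon form.
R2 ← R2 + (3)·R1: [0, -7, 61, -15]
R3 ← R3 − (5/2)·R1: [0, 47/2, -61/2, 20]
R4 ← R4 − (2)·R1: [0, 21, -34, 20]
R5 ← R5 − (1/2)·R1: [0, 29/2, -3/2, 10]
R3 ← R3 + (47/14)·R2: [0, 0, 1220/7, -425/14]
R4 ← R4 + (3)·R2: [0, 0, 149, -25]
R5 ← R5 + (29/14)·R2: [0, 0, 874/7, -295/14]
R4 ← R4 − (1043/1220)·R3: [0, 0, 0, 465/488]
R5 ← R5 − (437/610)·R3: [0, 0, 0, 165/244]
R5 ← R5 − (22/31)·R4: [0, 0, 0, 0]
4 nonzero rows, so rank(T) = 4.
T has 4 columns; by rank–nullity, nullity = 4 − 4 = 0.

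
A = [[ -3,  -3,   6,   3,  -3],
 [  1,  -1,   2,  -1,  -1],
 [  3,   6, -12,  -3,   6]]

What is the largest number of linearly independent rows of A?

2

Row reduce to echelon form.
R2 ← R2 + (1/3)·R1: [0, -2, 4, 0, -2]
R3 ← R3 + R1: [0, 3, -6, 0, 3]
R3 ← R3 + (3/2)·R2: [0, 0, 0, 0, 0]
Echelon form has 2 nonzero rows, so rank(A) = 2.
The rank gives the maximum number of linearly independent rows: 2.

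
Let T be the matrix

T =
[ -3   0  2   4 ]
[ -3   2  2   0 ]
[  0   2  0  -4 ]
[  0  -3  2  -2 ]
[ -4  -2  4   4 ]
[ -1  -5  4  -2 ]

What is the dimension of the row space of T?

Row reduce to echelon form.
R2 ← R2 − R1: [0, 2, 0, -4]
R5 ← R5 − (4/3)·R1: [0, -2, 4/3, -4/3]
R6 ← R6 − (1/3)·R1: [0, -5, 10/3, -10/3]
R3 ← R3 − R2: [0, 0, 0, 0]
R4 ← R4 + (3/2)·R2: [0, 0, 2, -8]
R5 ← R5 + R2: [0, 0, 4/3, -16/3]
R6 ← R6 + (5/2)·R2: [0, 0, 10/3, -40/3]
Swap R3 ↔ R4
R5 ← R5 − (2/3)·R3: [0, 0, 0, 0]
R6 ← R6 − (5/3)·R3: [0, 0, 0, 0]
Echelon form has 3 nonzero rows, so rank(T) = 3.
The row space has dimension equal to the rank: 3.

3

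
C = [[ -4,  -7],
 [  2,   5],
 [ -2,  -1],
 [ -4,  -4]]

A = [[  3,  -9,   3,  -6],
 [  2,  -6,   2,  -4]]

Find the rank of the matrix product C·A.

1

First compute CA:
[[-26,  78, -26,  52],
 [ 16, -48,  16, -32],
 [ -8,  24,  -8,  16],
 [-20,  60, -20,  40]]
Now row reduce the product.
R2 ← R2 + (8/13)·R1: [0, 0, 0, 0]
R3 ← R3 − (4/13)·R1: [0, 0, 0, 0]
R4 ← R4 − (10/13)·R1: [0, 0, 0, 0]
1 nonzero row, so rank(CA) = 1.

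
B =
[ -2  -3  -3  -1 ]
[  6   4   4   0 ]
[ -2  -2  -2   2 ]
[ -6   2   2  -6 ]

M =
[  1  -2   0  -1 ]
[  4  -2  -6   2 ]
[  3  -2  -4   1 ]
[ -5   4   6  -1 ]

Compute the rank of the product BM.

2

First compute BM:
[[-18,  12,  24,  -6],
 [ 34, -28, -40,   6],
 [-26,  20,  32,  -6],
 [ 38, -20, -56,  18]]
Now row reduce the product.
R2 ← R2 + (17/9)·R1: [0, -16/3, 16/3, -16/3]
R3 ← R3 − (13/9)·R1: [0, 8/3, -8/3, 8/3]
R4 ← R4 + (19/9)·R1: [0, 16/3, -16/3, 16/3]
R3 ← R3 + (1/2)·R2: [0, 0, 0, 0]
R4 ← R4 + R2: [0, 0, 0, 0]
2 nonzero rows, so rank(BM) = 2.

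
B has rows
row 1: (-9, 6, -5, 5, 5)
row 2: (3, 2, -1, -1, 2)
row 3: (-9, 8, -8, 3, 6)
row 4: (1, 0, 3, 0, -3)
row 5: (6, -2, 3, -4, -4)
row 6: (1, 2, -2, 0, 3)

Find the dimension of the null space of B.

1

Row reduce to echelon form.
R2 ← R2 + (1/3)·R1: [0, 4, -8/3, 2/3, 11/3]
R3 ← R3 − R1: [0, 2, -3, -2, 1]
R4 ← R4 + (1/9)·R1: [0, 2/3, 22/9, 5/9, -22/9]
R5 ← R5 + (2/3)·R1: [0, 2, -1/3, -2/3, -2/3]
R6 ← R6 + (1/9)·R1: [0, 8/3, -23/9, 5/9, 32/9]
R3 ← R3 − (1/2)·R2: [0, 0, -5/3, -7/3, -5/6]
R4 ← R4 − (1/6)·R2: [0, 0, 26/9, 4/9, -55/18]
R5 ← R5 − (1/2)·R2: [0, 0, 1, -1, -5/2]
R6 ← R6 − (2/3)·R2: [0, 0, -7/9, 1/9, 10/9]
R4 ← R4 + (26/15)·R3: [0, 0, 0, -18/5, -9/2]
R5 ← R5 + (3/5)·R3: [0, 0, 0, -12/5, -3]
R6 ← R6 − (7/15)·R3: [0, 0, 0, 6/5, 3/2]
R5 ← R5 − (2/3)·R4: [0, 0, 0, 0, 0]
R6 ← R6 + (1/3)·R4: [0, 0, 0, 0, 0]
4 nonzero rows, so rank(B) = 4.
B has 5 columns; by rank–nullity, nullity = 5 − 4 = 1.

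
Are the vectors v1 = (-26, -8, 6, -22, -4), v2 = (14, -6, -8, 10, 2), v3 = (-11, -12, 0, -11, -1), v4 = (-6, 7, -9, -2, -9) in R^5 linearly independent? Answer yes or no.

Form the matrix with these vectors as rows and row reduce.
R2 ← R2 + (7/13)·R1: [0, -134/13, -62/13, -24/13, -2/13]
R3 ← R3 − (11/26)·R1: [0, -112/13, -33/13, -22/13, 9/13]
R4 ← R4 − (3/13)·R1: [0, 115/13, -135/13, 40/13, -105/13]
R3 ← R3 − (56/67)·R2: [0, 0, 97/67, -10/67, 55/67]
R4 ← R4 + (115/134)·R2: [0, 0, -970/67, 100/67, -550/67]
R4 ← R4 + (10)·R3: [0, 0, 0, 0, 0]
3 nonzero rows, so the 4 vectors span a space of dimension 3.
Since 3 < 4, the vectors are linearly dependent.

no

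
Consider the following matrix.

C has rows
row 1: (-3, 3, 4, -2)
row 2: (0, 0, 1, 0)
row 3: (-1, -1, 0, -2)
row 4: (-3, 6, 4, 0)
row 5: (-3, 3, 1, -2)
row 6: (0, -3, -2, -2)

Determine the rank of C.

Row reduce to echelon form.
R3 ← R3 − (1/3)·R1: [0, -2, -4/3, -4/3]
R4 ← R4 − R1: [0, 3, 0, 2]
R5 ← R5 − R1: [0, 0, -3, 0]
Swap R2 ↔ R3
R4 ← R4 + (3/2)·R2: [0, 0, -2, 0]
R6 ← R6 − (3/2)·R2: [0, 0, 0, 0]
R4 ← R4 + (2)·R3: [0, 0, 0, 0]
R5 ← R5 + (3)·R3: [0, 0, 0, 0]
Echelon form has 3 nonzero rows, so rank(C) = 3.

3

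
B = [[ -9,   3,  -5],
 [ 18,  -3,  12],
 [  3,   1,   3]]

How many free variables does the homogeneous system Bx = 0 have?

1

Row reduce to echelon form.
R2 ← R2 + (2)·R1: [0, 3, 2]
R3 ← R3 + (1/3)·R1: [0, 2, 4/3]
R3 ← R3 − (2/3)·R2: [0, 0, 0]
2 nonzero rows, so rank(B) = 2.
B has 3 columns; by rank–nullity, nullity = 3 − 2 = 1.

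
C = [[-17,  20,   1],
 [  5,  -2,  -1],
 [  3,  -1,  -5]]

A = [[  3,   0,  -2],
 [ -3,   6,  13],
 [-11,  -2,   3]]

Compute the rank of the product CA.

First compute CA:
[[-122, 118, 297],
 [ 32, -10, -39],
 [ 67,   4, -34]]
Now row reduce the product.
R2 ← R2 + (16/61)·R1: [0, 1278/61, 2373/61]
R3 ← R3 + (67/122)·R1: [0, 4197/61, 15751/122]
R3 ← R3 − (1399/426)·R2: [0, 0, 96/71]
3 nonzero rows, so rank(CA) = 3.

3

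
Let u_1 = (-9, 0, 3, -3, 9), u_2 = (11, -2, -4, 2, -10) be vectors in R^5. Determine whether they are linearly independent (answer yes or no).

Form the matrix with these vectors as rows and row reduce.
R2 ← R2 + (11/9)·R1: [0, -2, -1/3, -5/3, 1]
2 nonzero rows, so the 2 vectors span a space of dimension 2.
Since 2 = 2, the vectors are linearly independent.

yes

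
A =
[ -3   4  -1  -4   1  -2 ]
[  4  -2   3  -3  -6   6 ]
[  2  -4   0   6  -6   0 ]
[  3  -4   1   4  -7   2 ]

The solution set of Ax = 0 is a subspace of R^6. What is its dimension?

Row reduce to echelon form.
R2 ← R2 + (4/3)·R1: [0, 10/3, 5/3, -25/3, -14/3, 10/3]
R3 ← R3 + (2/3)·R1: [0, -4/3, -2/3, 10/3, -16/3, -4/3]
R4 ← R4 + R1: [0, 0, 0, 0, -6, 0]
R3 ← R3 + (2/5)·R2: [0, 0, 0, 0, -36/5, 0]
R4 ← R4 − (5/6)·R3: [0, 0, 0, 0, 0, 0]
3 nonzero rows, so rank(A) = 3.
A has 6 columns; by rank–nullity, nullity = 6 − 3 = 3.

3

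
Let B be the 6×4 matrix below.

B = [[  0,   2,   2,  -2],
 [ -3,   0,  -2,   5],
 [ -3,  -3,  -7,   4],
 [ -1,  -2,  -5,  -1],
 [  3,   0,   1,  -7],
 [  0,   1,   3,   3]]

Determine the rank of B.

3

Row reduce to echelon form.
Swap R1 ↔ R2
R3 ← R3 − R1: [0, -3, -5, -1]
R4 ← R4 − (1/3)·R1: [0, -2, -13/3, -8/3]
R5 ← R5 + R1: [0, 0, -1, -2]
R3 ← R3 + (3/2)·R2: [0, 0, -2, -4]
R4 ← R4 + R2: [0, 0, -7/3, -14/3]
R6 ← R6 − (1/2)·R2: [0, 0, 2, 4]
R4 ← R4 − (7/6)·R3: [0, 0, 0, 0]
R5 ← R5 − (1/2)·R3: [0, 0, 0, 0]
R6 ← R6 + R3: [0, 0, 0, 0]
Echelon form has 3 nonzero rows, so rank(B) = 3.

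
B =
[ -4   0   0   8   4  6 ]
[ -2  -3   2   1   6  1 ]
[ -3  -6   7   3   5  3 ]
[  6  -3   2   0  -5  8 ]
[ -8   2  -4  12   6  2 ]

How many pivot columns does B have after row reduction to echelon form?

5

Row reduce to echelon form.
R2 ← R2 − (1/2)·R1: [0, -3, 2, -3, 4, -2]
R3 ← R3 − (3/4)·R1: [0, -6, 7, -3, 2, -3/2]
R4 ← R4 + (3/2)·R1: [0, -3, 2, 12, 1, 17]
R5 ← R5 − (2)·R1: [0, 2, -4, -4, -2, -10]
R3 ← R3 − (2)·R2: [0, 0, 3, 3, -6, 5/2]
R4 ← R4 − R2: [0, 0, 0, 15, -3, 19]
R5 ← R5 + (2/3)·R2: [0, 0, -8/3, -6, 2/3, -34/3]
R5 ← R5 + (8/9)·R3: [0, 0, 0, -10/3, -14/3, -82/9]
R5 ← R5 + (2/9)·R4: [0, 0, 0, 0, -16/3, -44/9]
Echelon form has 5 nonzero rows, so rank(B) = 5.
Each nonzero row contributes one pivot column: 5 pivot columns.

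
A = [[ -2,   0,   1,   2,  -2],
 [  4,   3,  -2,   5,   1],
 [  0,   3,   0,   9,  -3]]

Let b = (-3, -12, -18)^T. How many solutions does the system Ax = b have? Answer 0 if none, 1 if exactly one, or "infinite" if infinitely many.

infinite

Row reduce the augmented matrix [A | b].
R2 ← R2 + (2)·R1: [0, 3, 0, 9, -3, -18]
R3 ← R3 − R2: [0, 0, 0, 0, 0, 0]
The echelon form has 2 nonzero rows, and every pivot lies in the first 5 columns, so rank(A) = rank([A|b]) = 2.
The system is consistent.
rank = 2 < 5 unknowns, so there are infinitely many solutions.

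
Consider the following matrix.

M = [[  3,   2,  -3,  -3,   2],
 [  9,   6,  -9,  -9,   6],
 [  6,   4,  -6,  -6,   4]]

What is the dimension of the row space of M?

Row reduce to echelon form.
R2 ← R2 − (3)·R1: [0, 0, 0, 0, 0]
R3 ← R3 − (2)·R1: [0, 0, 0, 0, 0]
Echelon form has 1 nonzero row, so rank(M) = 1.
The row space has dimension equal to the rank: 1.

1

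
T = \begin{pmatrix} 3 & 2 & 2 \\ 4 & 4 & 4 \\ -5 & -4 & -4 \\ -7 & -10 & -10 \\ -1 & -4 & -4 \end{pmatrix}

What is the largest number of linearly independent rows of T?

Row reduce to echelon form.
R2 ← R2 − (4/3)·R1: [0, 4/3, 4/3]
R3 ← R3 + (5/3)·R1: [0, -2/3, -2/3]
R4 ← R4 + (7/3)·R1: [0, -16/3, -16/3]
R5 ← R5 + (1/3)·R1: [0, -10/3, -10/3]
R3 ← R3 + (1/2)·R2: [0, 0, 0]
R4 ← R4 + (4)·R2: [0, 0, 0]
R5 ← R5 + (5/2)·R2: [0, 0, 0]
Echelon form has 2 nonzero rows, so rank(T) = 2.
The rank gives the maximum number of linearly independent rows: 2.

2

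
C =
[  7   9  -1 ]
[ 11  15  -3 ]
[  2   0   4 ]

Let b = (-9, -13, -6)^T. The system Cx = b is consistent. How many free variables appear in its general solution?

Row reduce the augmented matrix [C | b].
R2 ← R2 − (11/7)·R1: [0, 6/7, -10/7, 8/7]
R3 ← R3 − (2/7)·R1: [0, -18/7, 30/7, -24/7]
R3 ← R3 + (3)·R2: [0, 0, 0, 0]
The echelon form has 2 nonzero rows, and every pivot lies in the first 3 columns, so rank(C) = rank([C|b]) = 2.
The system is consistent.
Free variables = (unknowns) − (rank) = 3 − 2 = 1.

1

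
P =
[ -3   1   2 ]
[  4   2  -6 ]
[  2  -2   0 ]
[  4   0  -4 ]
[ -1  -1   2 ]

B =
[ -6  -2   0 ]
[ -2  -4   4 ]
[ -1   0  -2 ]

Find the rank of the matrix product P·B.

2

First compute PB:
[[ 14,   2,   0],
 [-22, -16,  20],
 [ -8,   4,  -8],
 [-20,  -8,   8],
 [  6,   6,  -8]]
Now row reduce the product.
R2 ← R2 + (11/7)·R1: [0, -90/7, 20]
R3 ← R3 + (4/7)·R1: [0, 36/7, -8]
R4 ← R4 + (10/7)·R1: [0, -36/7, 8]
R5 ← R5 − (3/7)·R1: [0, 36/7, -8]
R3 ← R3 + (2/5)·R2: [0, 0, 0]
R4 ← R4 − (2/5)·R2: [0, 0, 0]
R5 ← R5 + (2/5)·R2: [0, 0, 0]
2 nonzero rows, so rank(PB) = 2.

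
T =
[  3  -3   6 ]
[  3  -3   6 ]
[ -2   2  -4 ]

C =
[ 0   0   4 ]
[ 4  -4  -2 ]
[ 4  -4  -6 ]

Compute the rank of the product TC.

1

First compute TC:
[[ 12, -12, -18],
 [ 12, -12, -18],
 [ -8,   8,  12]]
Now row reduce the product.
R2 ← R2 − R1: [0, 0, 0]
R3 ← R3 + (2/3)·R1: [0, 0, 0]
1 nonzero row, so rank(TC) = 1.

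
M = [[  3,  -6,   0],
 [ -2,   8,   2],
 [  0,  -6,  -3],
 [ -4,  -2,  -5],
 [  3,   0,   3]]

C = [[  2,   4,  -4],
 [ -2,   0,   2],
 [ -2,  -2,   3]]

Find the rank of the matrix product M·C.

2

First compute MC:
[[ 18,  12, -24],
 [-24, -12,  30],
 [ 18,   6, -21],
 [  6,  -6,  -3],
 [  0,   6,  -3]]
Now row reduce the product.
R2 ← R2 + (4/3)·R1: [0, 4, -2]
R3 ← R3 − R1: [0, -6, 3]
R4 ← R4 − (1/3)·R1: [0, -10, 5]
R3 ← R3 + (3/2)·R2: [0, 0, 0]
R4 ← R4 + (5/2)·R2: [0, 0, 0]
R5 ← R5 − (3/2)·R2: [0, 0, 0]
2 nonzero rows, so rank(MC) = 2.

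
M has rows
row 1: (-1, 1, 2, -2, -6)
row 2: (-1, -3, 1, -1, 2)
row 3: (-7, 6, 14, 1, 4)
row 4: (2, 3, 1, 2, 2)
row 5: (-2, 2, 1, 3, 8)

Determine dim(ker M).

Row reduce to echelon form.
R2 ← R2 − R1: [0, -4, -1, 1, 8]
R3 ← R3 − (7)·R1: [0, -1, 0, 15, 46]
R4 ← R4 + (2)·R1: [0, 5, 5, -2, -10]
R5 ← R5 − (2)·R1: [0, 0, -3, 7, 20]
R3 ← R3 − (1/4)·R2: [0, 0, 1/4, 59/4, 44]
R4 ← R4 + (5/4)·R2: [0, 0, 15/4, -3/4, 0]
R4 ← R4 − (15)·R3: [0, 0, 0, -222, -660]
R5 ← R5 + (12)·R3: [0, 0, 0, 184, 548]
R5 ← R5 + (92/111)·R4: [0, 0, 0, 0, 36/37]
5 nonzero rows, so rank(M) = 5.
M has 5 columns; by rank–nullity, nullity = 5 − 5 = 0.

0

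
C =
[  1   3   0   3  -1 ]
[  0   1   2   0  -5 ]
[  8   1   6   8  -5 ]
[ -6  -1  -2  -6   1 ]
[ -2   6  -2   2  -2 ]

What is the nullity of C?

Row reduce to echelon form.
R3 ← R3 − (8)·R1: [0, -23, 6, -16, 3]
R4 ← R4 + (6)·R1: [0, 17, -2, 12, -5]
R5 ← R5 + (2)·R1: [0, 12, -2, 8, -4]
R3 ← R3 + (23)·R2: [0, 0, 52, -16, -112]
R4 ← R4 − (17)·R2: [0, 0, -36, 12, 80]
R5 ← R5 − (12)·R2: [0, 0, -26, 8, 56]
R4 ← R4 + (9/13)·R3: [0, 0, 0, 12/13, 32/13]
R5 ← R5 + (1/2)·R3: [0, 0, 0, 0, 0]
4 nonzero rows, so rank(C) = 4.
C has 5 columns; by rank–nullity, nullity = 5 − 4 = 1.

1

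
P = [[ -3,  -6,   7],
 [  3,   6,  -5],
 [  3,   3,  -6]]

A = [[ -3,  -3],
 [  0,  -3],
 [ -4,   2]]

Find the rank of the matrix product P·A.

2

First compute PA:
[[-19,  41],
 [ 11, -37],
 [ 15, -30]]
Now row reduce the product.
R2 ← R2 + (11/19)·R1: [0, -252/19]
R3 ← R3 + (15/19)·R1: [0, 45/19]
R3 ← R3 + (5/28)·R2: [0, 0]
2 nonzero rows, so rank(PA) = 2.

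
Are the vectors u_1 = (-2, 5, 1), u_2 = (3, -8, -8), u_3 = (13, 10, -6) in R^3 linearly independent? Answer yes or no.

Form the matrix with these vectors as rows and row reduce.
R2 ← R2 + (3/2)·R1: [0, -1/2, -13/2]
R3 ← R3 + (13/2)·R1: [0, 85/2, 1/2]
R3 ← R3 + (85)·R2: [0, 0, -552]
3 nonzero rows, so the 3 vectors span a space of dimension 3.
Since 3 = 3, the vectors are linearly independent.

yes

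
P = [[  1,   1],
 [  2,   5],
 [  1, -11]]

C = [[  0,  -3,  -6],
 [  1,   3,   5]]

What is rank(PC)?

2

First compute PC:
[[  1,   0,  -1],
 [  5,   9,  13],
 [-11, -36, -61]]
Now row reduce the product.
R2 ← R2 − (5)·R1: [0, 9, 18]
R3 ← R3 + (11)·R1: [0, -36, -72]
R3 ← R3 + (4)·R2: [0, 0, 0]
2 nonzero rows, so rank(PC) = 2.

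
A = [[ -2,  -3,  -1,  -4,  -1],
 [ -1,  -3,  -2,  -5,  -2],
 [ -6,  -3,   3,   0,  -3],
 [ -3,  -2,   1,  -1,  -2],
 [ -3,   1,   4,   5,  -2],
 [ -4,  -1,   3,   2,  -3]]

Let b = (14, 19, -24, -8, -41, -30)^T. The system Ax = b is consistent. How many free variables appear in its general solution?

2

Row reduce the augmented matrix [A | b].
R2 ← R2 − (1/2)·R1: [0, -3/2, -3/2, -3, -3/2, 12]
R3 ← R3 − (3)·R1: [0, 6, 6, 12, 0, -66]
R4 ← R4 − (3/2)·R1: [0, 5/2, 5/2, 5, -1/2, -29]
R5 ← R5 − (3/2)·R1: [0, 11/2, 11/2, 11, -1/2, -62]
R6 ← R6 − (2)·R1: [0, 5, 5, 10, -1, -58]
R3 ← R3 + (4)·R2: [0, 0, 0, 0, -6, -18]
R4 ← R4 + (5/3)·R2: [0, 0, 0, 0, -3, -9]
R5 ← R5 + (11/3)·R2: [0, 0, 0, 0, -6, -18]
R6 ← R6 + (10/3)·R2: [0, 0, 0, 0, -6, -18]
R4 ← R4 − (1/2)·R3: [0, 0, 0, 0, 0, 0]
R5 ← R5 − R3: [0, 0, 0, 0, 0, 0]
R6 ← R6 − R3: [0, 0, 0, 0, 0, 0]
The echelon form has 3 nonzero rows, and every pivot lies in the first 5 columns, so rank(A) = rank([A|b]) = 3.
The system is consistent.
Free variables = (unknowns) − (rank) = 5 − 3 = 2.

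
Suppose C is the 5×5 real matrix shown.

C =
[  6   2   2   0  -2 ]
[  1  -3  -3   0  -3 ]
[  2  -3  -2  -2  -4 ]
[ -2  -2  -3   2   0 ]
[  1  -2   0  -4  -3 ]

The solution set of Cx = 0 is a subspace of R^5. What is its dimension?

Row reduce to echelon form.
R2 ← R2 − (1/6)·R1: [0, -10/3, -10/3, 0, -8/3]
R3 ← R3 − (1/3)·R1: [0, -11/3, -8/3, -2, -10/3]
R4 ← R4 + (1/3)·R1: [0, -4/3, -7/3, 2, -2/3]
R5 ← R5 − (1/6)·R1: [0, -7/3, -1/3, -4, -8/3]
R3 ← R3 − (11/10)·R2: [0, 0, 1, -2, -2/5]
R4 ← R4 − (2/5)·R2: [0, 0, -1, 2, 2/5]
R5 ← R5 − (7/10)·R2: [0, 0, 2, -4, -4/5]
R4 ← R4 + R3: [0, 0, 0, 0, 0]
R5 ← R5 − (2)·R3: [0, 0, 0, 0, 0]
3 nonzero rows, so rank(C) = 3.
C has 5 columns; by rank–nullity, nullity = 5 − 3 = 2.

2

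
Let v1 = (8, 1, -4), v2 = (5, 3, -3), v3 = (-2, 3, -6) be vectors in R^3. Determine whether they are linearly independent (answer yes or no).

yes

Form the matrix with these vectors as rows and row reduce.
R2 ← R2 − (5/8)·R1: [0, 19/8, -1/2]
R3 ← R3 + (1/4)·R1: [0, 13/4, -7]
R3 ← R3 − (26/19)·R2: [0, 0, -120/19]
3 nonzero rows, so the 3 vectors span a space of dimension 3.
Since 3 = 3, the vectors are linearly independent.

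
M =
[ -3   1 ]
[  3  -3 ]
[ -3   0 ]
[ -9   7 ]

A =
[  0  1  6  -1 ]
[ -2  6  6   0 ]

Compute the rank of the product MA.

First compute MA:
[[ -2,   3, -12,   3],
 [  6, -15,   0,  -3],
 [  0,  -3, -18,   3],
 [-14,  33, -12,   9]]
Now row reduce the product.
R2 ← R2 + (3)·R1: [0, -6, -36, 6]
R4 ← R4 − (7)·R1: [0, 12, 72, -12]
R3 ← R3 − (1/2)·R2: [0, 0, 0, 0]
R4 ← R4 + (2)·R2: [0, 0, 0, 0]
2 nonzero rows, so rank(MA) = 2.

2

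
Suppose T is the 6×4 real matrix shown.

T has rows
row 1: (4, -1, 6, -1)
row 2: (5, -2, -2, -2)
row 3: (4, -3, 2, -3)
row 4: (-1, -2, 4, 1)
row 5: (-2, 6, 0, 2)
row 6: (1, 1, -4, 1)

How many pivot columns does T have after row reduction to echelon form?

4

Row reduce to echelon form.
R2 ← R2 − (5/4)·R1: [0, -3/4, -19/2, -3/4]
R3 ← R3 − R1: [0, -2, -4, -2]
R4 ← R4 + (1/4)·R1: [0, -9/4, 11/2, 3/4]
R5 ← R5 + (1/2)·R1: [0, 11/2, 3, 3/2]
R6 ← R6 − (1/4)·R1: [0, 5/4, -11/2, 5/4]
R3 ← R3 − (8/3)·R2: [0, 0, 64/3, 0]
R4 ← R4 − (3)·R2: [0, 0, 34, 3]
R5 ← R5 + (22/3)·R2: [0, 0, -200/3, -4]
R6 ← R6 + (5/3)·R2: [0, 0, -64/3, 0]
R4 ← R4 − (51/32)·R3: [0, 0, 0, 3]
R5 ← R5 + (25/8)·R3: [0, 0, 0, -4]
R6 ← R6 + R3: [0, 0, 0, 0]
R5 ← R5 + (4/3)·R4: [0, 0, 0, 0]
Echelon form has 4 nonzero rows, so rank(T) = 4.
Each nonzero row contributes one pivot column: 4 pivot columns.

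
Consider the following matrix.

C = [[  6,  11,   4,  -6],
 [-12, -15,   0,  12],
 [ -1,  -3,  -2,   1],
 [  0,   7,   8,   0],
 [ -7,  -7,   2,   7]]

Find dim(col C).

2

Row reduce to echelon form.
R2 ← R2 + (2)·R1: [0, 7, 8, 0]
R3 ← R3 + (1/6)·R1: [0, -7/6, -4/3, 0]
R5 ← R5 + (7/6)·R1: [0, 35/6, 20/3, 0]
R3 ← R3 + (1/6)·R2: [0, 0, 0, 0]
R4 ← R4 − R2: [0, 0, 0, 0]
R5 ← R5 − (5/6)·R2: [0, 0, 0, 0]
Echelon form has 2 nonzero rows, so rank(C) = 2.
The column space has dimension equal to the rank: 2.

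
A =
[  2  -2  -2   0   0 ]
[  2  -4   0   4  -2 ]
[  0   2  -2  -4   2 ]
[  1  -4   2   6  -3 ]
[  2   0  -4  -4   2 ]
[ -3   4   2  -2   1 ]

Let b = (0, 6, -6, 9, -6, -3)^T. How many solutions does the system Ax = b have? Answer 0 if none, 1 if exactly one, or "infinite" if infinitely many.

infinite

Row reduce the augmented matrix [A | b].
R2 ← R2 − R1: [0, -2, 2, 4, -2, 6]
R4 ← R4 − (1/2)·R1: [0, -3, 3, 6, -3, 9]
R5 ← R5 − R1: [0, 2, -2, -4, 2, -6]
R6 ← R6 + (3/2)·R1: [0, 1, -1, -2, 1, -3]
R3 ← R3 + R2: [0, 0, 0, 0, 0, 0]
R4 ← R4 − (3/2)·R2: [0, 0, 0, 0, 0, 0]
R5 ← R5 + R2: [0, 0, 0, 0, 0, 0]
R6 ← R6 + (1/2)·R2: [0, 0, 0, 0, 0, 0]
The echelon form has 2 nonzero rows, and every pivot lies in the first 5 columns, so rank(A) = rank([A|b]) = 2.
The system is consistent.
rank = 2 < 5 unknowns, so there are infinitely many solutions.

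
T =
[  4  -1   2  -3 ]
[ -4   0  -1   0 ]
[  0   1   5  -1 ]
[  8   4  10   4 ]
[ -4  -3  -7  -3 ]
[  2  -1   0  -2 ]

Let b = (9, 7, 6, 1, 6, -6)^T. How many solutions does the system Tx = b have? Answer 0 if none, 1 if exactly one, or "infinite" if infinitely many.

0

Row reduce the augmented matrix [T | b].
R2 ← R2 + R1: [0, -1, 1, -3, 16]
R4 ← R4 − (2)·R1: [0, 6, 6, 10, -17]
R5 ← R5 + R1: [0, -4, -5, -6, 15]
R6 ← R6 − (1/2)·R1: [0, -1/2, -1, -1/2, -21/2]
R3 ← R3 + R2: [0, 0, 6, -4, 22]
R4 ← R4 + (6)·R2: [0, 0, 12, -8, 79]
R5 ← R5 − (4)·R2: [0, 0, -9, 6, -49]
R6 ← R6 − (1/2)·R2: [0, 0, -3/2, 1, -37/2]
R4 ← R4 − (2)·R3: [0, 0, 0, 0, 35]
R5 ← R5 + (3/2)·R3: [0, 0, 0, 0, -16]
R6 ← R6 + (1/4)·R3: [0, 0, 0, 0, -13]
R5 ← R5 + (16/35)·R4: [0, 0, 0, 0, 0]
R6 ← R6 + (13/35)·R4: [0, 0, 0, 0, 0]
The echelon form has 4 nonzero rows; the last pivot sits in the augmented column, so rank(T) = 3 but rank([T|b]) = 4.
Since the ranks differ, the system is inconsistent.
It has no solutions.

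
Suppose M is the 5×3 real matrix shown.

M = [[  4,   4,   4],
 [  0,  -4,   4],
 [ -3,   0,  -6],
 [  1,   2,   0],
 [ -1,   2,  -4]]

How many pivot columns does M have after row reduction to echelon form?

Row reduce to echelon form.
R3 ← R3 + (3/4)·R1: [0, 3, -3]
R4 ← R4 − (1/4)·R1: [0, 1, -1]
R5 ← R5 + (1/4)·R1: [0, 3, -3]
R3 ← R3 + (3/4)·R2: [0, 0, 0]
R4 ← R4 + (1/4)·R2: [0, 0, 0]
R5 ← R5 + (3/4)·R2: [0, 0, 0]
Echelon form has 2 nonzero rows, so rank(M) = 2.
Each nonzero row contributes one pivot column: 2 pivot columns.

2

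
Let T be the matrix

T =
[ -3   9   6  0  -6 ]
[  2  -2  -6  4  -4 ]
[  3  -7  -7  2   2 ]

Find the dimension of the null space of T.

Row reduce to echelon form.
R2 ← R2 + (2/3)·R1: [0, 4, -2, 4, -8]
R3 ← R3 + R1: [0, 2, -1, 2, -4]
R3 ← R3 − (1/2)·R2: [0, 0, 0, 0, 0]
2 nonzero rows, so rank(T) = 2.
T has 5 columns; by rank–nullity, nullity = 5 − 2 = 3.

3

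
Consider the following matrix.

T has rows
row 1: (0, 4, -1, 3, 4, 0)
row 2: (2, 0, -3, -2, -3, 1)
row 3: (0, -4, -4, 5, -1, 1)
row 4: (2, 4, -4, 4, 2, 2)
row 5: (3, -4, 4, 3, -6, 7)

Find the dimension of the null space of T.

Row reduce to echelon form.
Swap R1 ↔ R2
R4 ← R4 − R1: [0, 4, -1, 6, 5, 1]
R5 ← R5 − (3/2)·R1: [0, -4, 17/2, 6, -3/2, 11/2]
R3 ← R3 + R2: [0, 0, -5, 8, 3, 1]
R4 ← R4 − R2: [0, 0, 0, 3, 1, 1]
R5 ← R5 + R2: [0, 0, 15/2, 9, 5/2, 11/2]
R5 ← R5 + (3/2)·R3: [0, 0, 0, 21, 7, 7]
R5 ← R5 − (7)·R4: [0, 0, 0, 0, 0, 0]
4 nonzero rows, so rank(T) = 4.
T has 6 columns; by rank–nullity, nullity = 6 − 4 = 2.

2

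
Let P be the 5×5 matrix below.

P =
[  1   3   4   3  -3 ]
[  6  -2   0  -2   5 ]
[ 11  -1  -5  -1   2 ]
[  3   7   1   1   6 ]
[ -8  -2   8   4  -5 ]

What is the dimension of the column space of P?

5

Row reduce to echelon form.
R2 ← R2 − (6)·R1: [0, -20, -24, -20, 23]
R3 ← R3 − (11)·R1: [0, -34, -49, -34, 35]
R4 ← R4 − (3)·R1: [0, -2, -11, -8, 15]
R5 ← R5 + (8)·R1: [0, 22, 40, 28, -29]
R3 ← R3 − (17/10)·R2: [0, 0, -41/5, 0, -41/10]
R4 ← R4 − (1/10)·R2: [0, 0, -43/5, -6, 127/10]
R5 ← R5 + (11/10)·R2: [0, 0, 68/5, 6, -37/10]
R4 ← R4 − (43/41)·R3: [0, 0, 0, -6, 17]
R5 ← R5 + (68/41)·R3: [0, 0, 0, 6, -21/2]
R5 ← R5 + R4: [0, 0, 0, 0, 13/2]
Echelon form has 5 nonzero rows, so rank(P) = 5.
The column space has dimension equal to the rank: 5.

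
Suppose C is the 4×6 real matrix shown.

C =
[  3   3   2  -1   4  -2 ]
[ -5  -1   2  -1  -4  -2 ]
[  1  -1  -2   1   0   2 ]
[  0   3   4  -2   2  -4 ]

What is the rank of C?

Row reduce to echelon form.
R2 ← R2 + (5/3)·R1: [0, 4, 16/3, -8/3, 8/3, -16/3]
R3 ← R3 − (1/3)·R1: [0, -2, -8/3, 4/3, -4/3, 8/3]
R3 ← R3 + (1/2)·R2: [0, 0, 0, 0, 0, 0]
R4 ← R4 − (3/4)·R2: [0, 0, 0, 0, 0, 0]
Echelon form has 2 nonzero rows, so rank(C) = 2.

2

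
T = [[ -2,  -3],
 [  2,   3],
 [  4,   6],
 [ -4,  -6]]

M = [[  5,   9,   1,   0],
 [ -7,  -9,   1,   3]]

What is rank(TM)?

1

First compute TM:
[[ 11,   9,  -5,  -9],
 [-11,  -9,   5,   9],
 [-22, -18,  10,  18],
 [ 22,  18, -10, -18]]
Now row reduce the product.
R2 ← R2 + R1: [0, 0, 0, 0]
R3 ← R3 + (2)·R1: [0, 0, 0, 0]
R4 ← R4 − (2)·R1: [0, 0, 0, 0]
1 nonzero row, so rank(TM) = 1.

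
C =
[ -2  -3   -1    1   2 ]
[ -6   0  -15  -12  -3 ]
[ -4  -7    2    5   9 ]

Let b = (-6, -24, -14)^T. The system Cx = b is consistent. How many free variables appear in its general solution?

2

Row reduce the augmented matrix [C | b].
R2 ← R2 − (3)·R1: [0, 9, -12, -15, -9, -6]
R3 ← R3 − (2)·R1: [0, -1, 4, 3, 5, -2]
R3 ← R3 + (1/9)·R2: [0, 0, 8/3, 4/3, 4, -8/3]
The echelon form has 3 nonzero rows, and every pivot lies in the first 5 columns, so rank(C) = rank([C|b]) = 3.
The system is consistent.
Free variables = (unknowns) − (rank) = 5 − 3 = 2.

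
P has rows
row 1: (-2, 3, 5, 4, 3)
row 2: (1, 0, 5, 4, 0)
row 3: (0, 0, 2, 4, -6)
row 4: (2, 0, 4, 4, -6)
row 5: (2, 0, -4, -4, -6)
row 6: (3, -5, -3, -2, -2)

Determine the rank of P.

Row reduce to echelon form.
R2 ← R2 + (1/2)·R1: [0, 3/2, 15/2, 6, 3/2]
R4 ← R4 + R1: [0, 3, 9, 8, -3]
R5 ← R5 + R1: [0, 3, 1, 0, -3]
R6 ← R6 + (3/2)·R1: [0, -1/2, 9/2, 4, 5/2]
R4 ← R4 − (2)·R2: [0, 0, -6, -4, -6]
R5 ← R5 − (2)·R2: [0, 0, -14, -12, -6]
R6 ← R6 + (1/3)·R2: [0, 0, 7, 6, 3]
R4 ← R4 + (3)·R3: [0, 0, 0, 8, -24]
R5 ← R5 + (7)·R3: [0, 0, 0, 16, -48]
R6 ← R6 − (7/2)·R3: [0, 0, 0, -8, 24]
R5 ← R5 − (2)·R4: [0, 0, 0, 0, 0]
R6 ← R6 + R4: [0, 0, 0, 0, 0]
Echelon form has 4 nonzero rows, so rank(P) = 4.

4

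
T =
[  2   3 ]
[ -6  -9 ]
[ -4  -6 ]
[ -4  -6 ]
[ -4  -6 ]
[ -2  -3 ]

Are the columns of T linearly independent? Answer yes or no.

no

Row reduce T to echelon form.
R2 ← R2 + (3)·R1: [0, 0]
R3 ← R3 + (2)·R1: [0, 0]
R4 ← R4 + (2)·R1: [0, 0]
R5 ← R5 + (2)·R1: [0, 0]
R6 ← R6 + R1: [0, 0]
1 pivot among 2 columns.
Only 1 < 2 pivot columns, so the columns are linearly dependent.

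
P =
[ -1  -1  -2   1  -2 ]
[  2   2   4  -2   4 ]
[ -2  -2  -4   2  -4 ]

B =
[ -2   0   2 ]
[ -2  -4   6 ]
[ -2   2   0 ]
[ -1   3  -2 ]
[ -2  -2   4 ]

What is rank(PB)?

1

First compute PB:
[[ 11,   7, -18],
 [-22, -14,  36],
 [ 22,  14, -36]]
Now row reduce the product.
R2 ← R2 + (2)·R1: [0, 0, 0]
R3 ← R3 − (2)·R1: [0, 0, 0]
1 nonzero row, so rank(PB) = 1.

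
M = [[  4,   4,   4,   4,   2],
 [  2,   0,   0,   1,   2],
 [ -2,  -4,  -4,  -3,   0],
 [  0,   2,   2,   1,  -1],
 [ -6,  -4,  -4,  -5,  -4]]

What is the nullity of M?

Row reduce to echelon form.
R2 ← R2 − (1/2)·R1: [0, -2, -2, -1, 1]
R3 ← R3 + (1/2)·R1: [0, -2, -2, -1, 1]
R5 ← R5 + (3/2)·R1: [0, 2, 2, 1, -1]
R3 ← R3 − R2: [0, 0, 0, 0, 0]
R4 ← R4 + R2: [0, 0, 0, 0, 0]
R5 ← R5 + R2: [0, 0, 0, 0, 0]
2 nonzero rows, so rank(M) = 2.
M has 5 columns; by rank–nullity, nullity = 5 − 2 = 3.

3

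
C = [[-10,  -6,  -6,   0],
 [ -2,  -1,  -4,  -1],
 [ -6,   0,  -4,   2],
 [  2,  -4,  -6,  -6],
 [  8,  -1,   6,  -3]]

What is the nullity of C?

1

Row reduce to echelon form.
R2 ← R2 − (1/5)·R1: [0, 1/5, -14/5, -1]
R3 ← R3 − (3/5)·R1: [0, 18/5, -2/5, 2]
R4 ← R4 + (1/5)·R1: [0, -26/5, -36/5, -6]
R5 ← R5 + (4/5)·R1: [0, -29/5, 6/5, -3]
R3 ← R3 − (18)·R2: [0, 0, 50, 20]
R4 ← R4 + (26)·R2: [0, 0, -80, -32]
R5 ← R5 + (29)·R2: [0, 0, -80, -32]
R4 ← R4 + (8/5)·R3: [0, 0, 0, 0]
R5 ← R5 + (8/5)·R3: [0, 0, 0, 0]
3 nonzero rows, so rank(C) = 3.
C has 4 columns; by rank–nullity, nullity = 4 − 3 = 1.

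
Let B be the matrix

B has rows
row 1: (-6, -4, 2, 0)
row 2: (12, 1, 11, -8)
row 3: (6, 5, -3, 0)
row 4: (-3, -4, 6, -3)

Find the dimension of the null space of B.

Row reduce to echelon form.
R2 ← R2 + (2)·R1: [0, -7, 15, -8]
R3 ← R3 + R1: [0, 1, -1, 0]
R4 ← R4 − (1/2)·R1: [0, -2, 5, -3]
R3 ← R3 + (1/7)·R2: [0, 0, 8/7, -8/7]
R4 ← R4 − (2/7)·R2: [0, 0, 5/7, -5/7]
R4 ← R4 − (5/8)·R3: [0, 0, 0, 0]
3 nonzero rows, so rank(B) = 3.
B has 4 columns; by rank–nullity, nullity = 4 − 3 = 1.

1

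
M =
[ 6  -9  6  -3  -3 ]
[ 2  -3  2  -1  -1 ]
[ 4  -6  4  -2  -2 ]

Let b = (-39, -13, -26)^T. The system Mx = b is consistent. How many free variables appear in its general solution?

4

Row reduce the augmented matrix [M | b].
R2 ← R2 − (1/3)·R1: [0, 0, 0, 0, 0, 0]
R3 ← R3 − (2/3)·R1: [0, 0, 0, 0, 0, 0]
The echelon form has 1 nonzero rows, and every pivot lies in the first 5 columns, so rank(M) = rank([M|b]) = 1.
The system is consistent.
Free variables = (unknowns) − (rank) = 5 − 1 = 4.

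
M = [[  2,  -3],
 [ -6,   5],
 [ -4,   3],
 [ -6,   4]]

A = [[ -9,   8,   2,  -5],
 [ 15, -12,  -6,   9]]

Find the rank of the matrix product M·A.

First compute MA:
[[-63,  52,  22, -37],
 [129, -108, -42,  75],
 [ 81, -68, -26,  47],
 [114, -96, -36,  66]]
Now row reduce the product.
R2 ← R2 + (43/21)·R1: [0, -32/21, 64/21, -16/21]
R3 ← R3 + (9/7)·R1: [0, -8/7, 16/7, -4/7]
R4 ← R4 + (38/21)·R1: [0, -40/21, 80/21, -20/21]
R3 ← R3 − (3/4)·R2: [0, 0, 0, 0]
R4 ← R4 − (5/4)·R2: [0, 0, 0, 0]
2 nonzero rows, so rank(MA) = 2.

2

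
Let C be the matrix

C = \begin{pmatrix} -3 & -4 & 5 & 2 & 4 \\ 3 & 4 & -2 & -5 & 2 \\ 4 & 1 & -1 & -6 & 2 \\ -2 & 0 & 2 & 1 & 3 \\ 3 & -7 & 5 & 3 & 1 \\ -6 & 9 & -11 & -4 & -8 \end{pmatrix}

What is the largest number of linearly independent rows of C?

5

Row reduce to echelon form.
R2 ← R2 + R1: [0, 0, 3, -3, 6]
R3 ← R3 + (4/3)·R1: [0, -13/3, 17/3, -10/3, 22/3]
R4 ← R4 − (2/3)·R1: [0, 8/3, -4/3, -1/3, 1/3]
R5 ← R5 + R1: [0, -11, 10, 5, 5]
R6 ← R6 − (2)·R1: [0, 17, -21, -8, -16]
Swap R2 ↔ R3
R4 ← R4 + (8/13)·R2: [0, 0, 28/13, -31/13, 63/13]
R5 ← R5 − (33/13)·R2: [0, 0, -57/13, 175/13, -177/13]
R6 ← R6 + (51/13)·R2: [0, 0, 16/13, -274/13, 166/13]
R4 ← R4 − (28/39)·R3: [0, 0, 0, -3/13, 7/13]
R5 ← R5 + (19/13)·R3: [0, 0, 0, 118/13, -63/13]
R6 ← R6 − (16/39)·R3: [0, 0, 0, -258/13, 134/13]
R5 ← R5 + (118/3)·R4: [0, 0, 0, 0, 49/3]
R6 ← R6 − (86)·R4: [0, 0, 0, 0, -36]
R6 ← R6 + (108/49)·R5: [0, 0, 0, 0, 0]
Echelon form has 5 nonzero rows, so rank(C) = 5.
The rank gives the maximum number of linearly independent rows: 5.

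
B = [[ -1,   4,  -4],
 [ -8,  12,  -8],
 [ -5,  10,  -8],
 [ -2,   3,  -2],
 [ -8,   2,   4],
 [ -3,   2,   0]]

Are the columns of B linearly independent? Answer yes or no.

Row reduce B to echelon form.
R2 ← R2 − (8)·R1: [0, -20, 24]
R3 ← R3 − (5)·R1: [0, -10, 12]
R4 ← R4 − (2)·R1: [0, -5, 6]
R5 ← R5 − (8)·R1: [0, -30, 36]
R6 ← R6 − (3)·R1: [0, -10, 12]
R3 ← R3 − (1/2)·R2: [0, 0, 0]
R4 ← R4 − (1/4)·R2: [0, 0, 0]
R5 ← R5 − (3/2)·R2: [0, 0, 0]
R6 ← R6 − (1/2)·R2: [0, 0, 0]
2 pivots among 3 columns.
Only 2 < 3 pivot columns, so the columns are linearly dependent.

no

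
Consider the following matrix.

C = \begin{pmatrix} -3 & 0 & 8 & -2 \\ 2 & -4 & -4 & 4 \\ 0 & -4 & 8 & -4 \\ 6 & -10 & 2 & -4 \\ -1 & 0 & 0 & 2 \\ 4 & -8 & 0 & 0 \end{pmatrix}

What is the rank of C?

3

Row reduce to echelon form.
R2 ← R2 + (2/3)·R1: [0, -4, 4/3, 8/3]
R4 ← R4 + (2)·R1: [0, -10, 18, -8]
R5 ← R5 − (1/3)·R1: [0, 0, -8/3, 8/3]
R6 ← R6 + (4/3)·R1: [0, -8, 32/3, -8/3]
R3 ← R3 − R2: [0, 0, 20/3, -20/3]
R4 ← R4 − (5/2)·R2: [0, 0, 44/3, -44/3]
R6 ← R6 − (2)·R2: [0, 0, 8, -8]
R4 ← R4 − (11/5)·R3: [0, 0, 0, 0]
R5 ← R5 + (2/5)·R3: [0, 0, 0, 0]
R6 ← R6 − (6/5)·R3: [0, 0, 0, 0]
Echelon form has 3 nonzero rows, so rank(C) = 3.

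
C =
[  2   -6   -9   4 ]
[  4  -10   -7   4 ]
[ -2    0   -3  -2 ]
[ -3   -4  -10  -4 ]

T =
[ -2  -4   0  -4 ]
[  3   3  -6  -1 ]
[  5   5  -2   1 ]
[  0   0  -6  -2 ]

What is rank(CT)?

First compute CT:
[[-67, -71,  30, -19],
 [-73, -81,  50, -21],
 [-11,  -7,  18,   9],
 [-56, -50,  68,  14]]
Now row reduce the product.
R2 ← R2 − (73/67)·R1: [0, -244/67, 1160/67, -20/67]
R3 ← R3 − (11/67)·R1: [0, 312/67, 876/67, 812/67]
R4 ← R4 − (56/67)·R1: [0, 626/67, 2876/67, 2002/67]
R3 ← R3 + (78/61)·R2: [0, 0, 2148/61, 716/61]
R4 ← R4 + (313/122)·R2: [0, 0, 5328/61, 1776/61]
R4 ← R4 − (444/179)·R3: [0, 0, 0, 0]
3 nonzero rows, so rank(CT) = 3.

3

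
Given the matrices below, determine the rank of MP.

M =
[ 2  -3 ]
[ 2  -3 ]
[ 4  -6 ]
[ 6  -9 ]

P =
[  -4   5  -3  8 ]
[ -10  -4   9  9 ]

1

First compute MP:
[[ 22,  22, -33, -11],
 [ 22,  22, -33, -11],
 [ 44,  44, -66, -22],
 [ 66,  66, -99, -33]]
Now row reduce the product.
R2 ← R2 − R1: [0, 0, 0, 0]
R3 ← R3 − (2)·R1: [0, 0, 0, 0]
R4 ← R4 − (3)·R1: [0, 0, 0, 0]
1 nonzero row, so rank(MP) = 1.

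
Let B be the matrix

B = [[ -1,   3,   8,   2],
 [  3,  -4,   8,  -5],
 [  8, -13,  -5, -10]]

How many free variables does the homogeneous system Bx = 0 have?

1

Row reduce to echelon form.
R2 ← R2 + (3)·R1: [0, 5, 32, 1]
R3 ← R3 + (8)·R1: [0, 11, 59, 6]
R3 ← R3 − (11/5)·R2: [0, 0, -57/5, 19/5]
3 nonzero rows, so rank(B) = 3.
B has 4 columns; by rank–nullity, nullity = 4 − 3 = 1.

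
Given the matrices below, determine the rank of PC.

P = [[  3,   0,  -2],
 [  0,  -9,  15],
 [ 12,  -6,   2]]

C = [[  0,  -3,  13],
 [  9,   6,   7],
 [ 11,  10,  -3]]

First compute PC:
[[-22, -29,  45],
 [ 84,  96, -108],
 [-32, -52, 108]]
Now row reduce the product.
R2 ← R2 + (42/11)·R1: [0, -162/11, 702/11]
R3 ← R3 − (16/11)·R1: [0, -108/11, 468/11]
R3 ← R3 − (2/3)·R2: [0, 0, 0]
2 nonzero rows, so rank(PC) = 2.

2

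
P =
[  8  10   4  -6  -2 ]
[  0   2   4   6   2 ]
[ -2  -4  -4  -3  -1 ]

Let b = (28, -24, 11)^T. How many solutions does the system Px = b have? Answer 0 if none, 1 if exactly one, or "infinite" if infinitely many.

infinite

Row reduce the augmented matrix [P | b].
R3 ← R3 + (1/4)·R1: [0, -3/2, -3, -9/2, -3/2, 18]
R3 ← R3 + (3/4)·R2: [0, 0, 0, 0, 0, 0]
The echelon form has 2 nonzero rows, and every pivot lies in the first 5 columns, so rank(P) = rank([P|b]) = 2.
The system is consistent.
rank = 2 < 5 unknowns, so there are infinitely many solutions.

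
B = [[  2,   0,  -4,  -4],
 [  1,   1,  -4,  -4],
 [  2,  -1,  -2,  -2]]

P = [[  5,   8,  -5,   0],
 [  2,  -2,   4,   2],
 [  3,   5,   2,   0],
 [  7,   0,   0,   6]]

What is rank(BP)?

First compute BP:
[[-30,  -4, -18, -24],
 [-33, -14,  -9, -22],
 [-12,   8, -18, -14]]
Now row reduce the product.
R2 ← R2 − (11/10)·R1: [0, -48/5, 54/5, 22/5]
R3 ← R3 − (2/5)·R1: [0, 48/5, -54/5, -22/5]
R3 ← R3 + R2: [0, 0, 0, 0]
2 nonzero rows, so rank(BP) = 2.

2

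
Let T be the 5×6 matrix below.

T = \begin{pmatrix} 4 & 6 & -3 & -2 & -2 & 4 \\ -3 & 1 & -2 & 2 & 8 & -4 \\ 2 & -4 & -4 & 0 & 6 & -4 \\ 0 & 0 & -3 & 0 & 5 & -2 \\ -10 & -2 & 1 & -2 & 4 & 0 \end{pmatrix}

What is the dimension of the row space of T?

Row reduce to echelon form.
R2 ← R2 + (3/4)·R1: [0, 11/2, -17/4, 1/2, 13/2, -1]
R3 ← R3 − (1/2)·R1: [0, -7, -5/2, 1, 7, -6]
R5 ← R5 + (5/2)·R1: [0, 13, -13/2, -7, -1, 10]
R3 ← R3 + (14/11)·R2: [0, 0, -87/11, 18/11, 168/11, -80/11]
R5 ← R5 − (26/11)·R2: [0, 0, 39/11, -90/11, -180/11, 136/11]
R4 ← R4 − (11/29)·R3: [0, 0, 0, -18/29, -23/29, 22/29]
R5 ← R5 + (13/29)·R3: [0, 0, 0, -216/29, -276/29, 264/29]
R5 ← R5 − (12)·R4: [0, 0, 0, 0, 0, 0]
Echelon form has 4 nonzero rows, so rank(T) = 4.
The row space has dimension equal to the rank: 4.

4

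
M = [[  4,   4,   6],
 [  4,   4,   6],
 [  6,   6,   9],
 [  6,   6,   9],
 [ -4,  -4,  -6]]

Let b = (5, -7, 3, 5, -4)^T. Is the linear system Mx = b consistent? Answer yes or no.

no

Row reduce the augmented matrix [M | b].
R2 ← R2 − R1: [0, 0, 0, -12]
R3 ← R3 − (3/2)·R1: [0, 0, 0, -9/2]
R4 ← R4 − (3/2)·R1: [0, 0, 0, -5/2]
R5 ← R5 + R1: [0, 0, 0, 1]
R3 ← R3 − (3/8)·R2: [0, 0, 0, 0]
R4 ← R4 − (5/24)·R2: [0, 0, 0, 0]
R5 ← R5 + (1/12)·R2: [0, 0, 0, 0]
The echelon form has 2 nonzero rows; the last pivot sits in the augmented column, so rank(M) = 1 but rank([M|b]) = 2.
Since the ranks differ, the system is inconsistent.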